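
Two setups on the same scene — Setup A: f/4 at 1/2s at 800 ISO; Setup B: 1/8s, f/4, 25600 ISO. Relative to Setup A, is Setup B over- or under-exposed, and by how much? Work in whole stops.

3 stops brighter

Aperture: unchanged.
Shutter speed: 1/2 → 1/4 → 1/8 — 2 stops shorter (darker).
ISO: 800 → 1600 → 3200 → 6400 → 12800 → 25600 — 5 stops raised (brighter).
Net: −2 +5 = +3 stops.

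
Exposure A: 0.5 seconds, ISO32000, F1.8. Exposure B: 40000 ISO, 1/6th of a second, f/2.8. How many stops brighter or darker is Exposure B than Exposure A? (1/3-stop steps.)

Aperture: f/1.8 → f/2 → f/2.2 → f/2.5 → f/2.8 — 1 1/3 stops narrower (darker).
Shutter speed: 0.5 → 0.4 → 0.3 → 1/4 → 1/5 → 1/6 — 1 2/3 stops faster (darker).
ISO: 32000 → 40000 — 1/3 stop raised (brighter).
Net: −1 1/3 −1 2/3 +1/3 = −2 2/3 stops.

2 2/3 stops darker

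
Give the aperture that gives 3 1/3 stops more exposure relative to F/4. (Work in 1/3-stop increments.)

f/1.2

Aperture: f/4 → f/3.5 → f/3.2 → f/2.8 → f/2.5 → f/2.2 → f/2 → f/1.8 → f/1.6 → f/1.4 → f/1.2 — 3 1/3 stops larger aperture (brighter).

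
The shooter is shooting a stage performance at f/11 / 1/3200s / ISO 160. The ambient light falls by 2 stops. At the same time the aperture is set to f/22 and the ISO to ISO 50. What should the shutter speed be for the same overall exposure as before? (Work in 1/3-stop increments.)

Scene light: 2 stops darker.
Aperture: f/11 → f/13 → f/14 → f/16 → f/18 → f/20 → f/22 — 2 stops smaller aperture (darker).
ISO: 160 → 125 → 100 → 80 → 64 → 50 — 1 2/3 stops lower (darker).
Net so far: 5 2/3 stops darker. Shutter speed: 1/3200 → 1/2500 → 1/2000 → 1/1600 → 1/1250 → 1/1000 → 1/800 → 1/640 → 1/500 → 1/400 → 1/320 → 1/250 → 1/200 → 1/160 → 1/125 → 1/100 → 1/80 → 1/60.

1/60s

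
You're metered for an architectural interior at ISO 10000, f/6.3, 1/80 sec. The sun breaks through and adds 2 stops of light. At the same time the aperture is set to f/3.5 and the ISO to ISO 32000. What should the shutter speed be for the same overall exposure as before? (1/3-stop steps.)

1/3200s

Scene light: 2 stops brighter.
Aperture: f/6.3 → f/5.6 → f/5 → f/4.5 → f/4 → f/3.5 — 1 2/3 stops opened up (brighter).
ISO: 10000 → 12800 → 16000 → 20000 → 25600 → 32000 — 1 2/3 stops raised (brighter).
Net so far: 5 1/3 stops brighter. Shutter speed: 1/80 → 1/100 → 1/125 → 1/160 → 1/200 → 1/250 → 1/320 → 1/400 → 1/500 → 1/640 → 1/800 → 1/1000 → 1/1250 → 1/1600 → 1/2000 → 1/2500 → 1/3200.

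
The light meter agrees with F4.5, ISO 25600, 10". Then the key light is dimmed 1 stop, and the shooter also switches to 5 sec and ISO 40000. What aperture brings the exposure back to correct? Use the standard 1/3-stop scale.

f/2.8

Scene light: 1 stop darker.
Shutter speed: 10 → 8 → 6 → 5 — 1 stop shorter (darker).
ISO: 25600 → 32000 → 40000 — 2/3 stop higher (brighter).
Net so far: 1 1/3 stops darker. Aperture: f/4.5 → f/4 → f/3.5 → f/3.2 → f/2.8.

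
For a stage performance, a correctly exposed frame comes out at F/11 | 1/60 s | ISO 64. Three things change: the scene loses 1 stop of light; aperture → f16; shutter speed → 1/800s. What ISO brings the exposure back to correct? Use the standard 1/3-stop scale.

ISO 3200

Scene light: 1 stop darker.
Aperture: f/11 → f/13 → f/14 → f/16 — 1 stop stopped down (darker).
Shutter speed: 1/60 → 1/80 → 1/100 → 1/125 → 1/160 → 1/200 → 1/250 → 1/320 → 1/400 → 1/500 → 1/640 → 1/800 — 3 2/3 stops shorter (darker).
Net so far: 5 2/3 stops darker. ISO: 64 → 80 → 100 → 125 → 160 → 200 → 250 → 320 → 400 → 500 → 640 → 800 → 1000 → 1250 → 1600 → 2000 → 2500 → 3200.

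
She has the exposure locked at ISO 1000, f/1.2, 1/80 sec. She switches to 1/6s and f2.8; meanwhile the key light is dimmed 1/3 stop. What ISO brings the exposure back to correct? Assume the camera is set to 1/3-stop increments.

ISO 500

Scene light: 1/3 stop darker.
Shutter speed: 1/80 → 1/60 → 1/50 → 1/40 → 1/30 → 1/25 → 1/20 → 1/15 → 1/13 → 1/10 → 1/8 → 1/6 — 3 2/3 stops slower (brighter).
Aperture: f/1.2 → f/1.4 → f/1.6 → f/1.8 → f/2 → f/2.2 → f/2.5 → f/2.8 — 2 1/3 stops narrower (darker).
Net so far: 1 stop brighter. ISO: 1000 → 800 → 640 → 500.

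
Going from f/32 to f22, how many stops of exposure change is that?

1 stop

f/32 → f/22 — count the steps: 1 stop.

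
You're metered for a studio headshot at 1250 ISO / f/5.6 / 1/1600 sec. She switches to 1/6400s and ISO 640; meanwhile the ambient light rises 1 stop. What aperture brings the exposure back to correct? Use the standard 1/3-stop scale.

f/2.8

Scene light: 1 stop brighter.
Shutter speed: 1/1600 → 1/2000 → 1/2500 → 1/3200 → 1/4000 → 1/5000 → 1/6400 — 2 stops faster (darker).
ISO: 1250 → 1000 → 800 → 640 — 1 stop dropped (darker).
Net so far: 2 stops darker. Aperture: f/5.6 → f/5 → f/4.5 → f/4 → f/3.5 → f/3.2 → f/2.8.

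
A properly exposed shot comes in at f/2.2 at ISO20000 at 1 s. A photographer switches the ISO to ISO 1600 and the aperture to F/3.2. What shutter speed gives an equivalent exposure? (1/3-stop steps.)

ISO: 20000 → 16000 → 12800 → 10000 → 8000 → 6400 → 5000 → 4000 → 3200 → 2500 → 2000 → 1600 — 3 2/3 stops lower (darker).
Aperture: f/2.2 → f/2.5 → f/2.8 → f/3.2 — 1 stop narrower (darker).
Net change so far: 4 2/3 stops darker. Offset with the shutter speed: 1 → 1.3 → 1.6 → 2 → 2.5 → 3.2 → 4 → 5 → 6 → 8 → 10 → 13 → 15 → 20 → 25.

25 s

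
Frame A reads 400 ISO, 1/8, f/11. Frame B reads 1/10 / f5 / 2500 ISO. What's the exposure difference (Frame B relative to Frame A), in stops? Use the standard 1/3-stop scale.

Aperture: f/11 → f/10 → f/9 → f/8 → f/7.1 → f/6.3 → f/5.6 → f/5 — 2 1/3 stops larger aperture (brighter).
Shutter speed: 1/8 → 1/10 — 1/3 stop faster (darker).
ISO: 400 → 500 → 640 → 800 → 1000 → 1250 → 1600 → 2000 → 2500 — 2 2/3 stops higher (brighter).
Net: +2 1/3 −1/3 +2 2/3 = +4 2/3 stops.

4 2/3 stops brighter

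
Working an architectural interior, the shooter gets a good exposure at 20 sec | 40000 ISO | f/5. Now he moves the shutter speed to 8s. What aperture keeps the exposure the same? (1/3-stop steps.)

f/3.2

Shutter speed: 20 → 15 → 13 → 10 → 8 — 1 1/3 stops shorter (darker).
Need 1 1/3 stops brighter from the aperture: f/5 → f/4.5 → f/4 → f/3.5 → f/3.2.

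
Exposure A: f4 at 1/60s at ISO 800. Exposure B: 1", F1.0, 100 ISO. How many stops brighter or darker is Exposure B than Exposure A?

Aperture: f/4 → f/2.8 → f/2 → f/1.4 → f/1.0 — 4 stops larger aperture (brighter).
Shutter speed: 1/60 → 1/30 → 1/15 → 1/8 → 1/4 → 1/2 → 1 — 6 stops longer (brighter).
ISO: 800 → 400 → 200 → 100 — 3 stops dropped (darker).
Net: +4 +6 −3 = +7 stops.

7 stops brighter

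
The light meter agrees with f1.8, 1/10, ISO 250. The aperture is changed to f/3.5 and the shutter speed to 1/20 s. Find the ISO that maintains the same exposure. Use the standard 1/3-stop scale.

Aperture: f/1.8 → f/2 → f/2.2 → f/2.5 → f/2.8 → f/3.2 → f/3.5 — 2 stops smaller aperture (darker).
Shutter speed: 1/10 → 1/13 → 1/15 → 1/20 — 1 stop faster (darker).
Net change so far: 3 stops darker. Offset with the ISO: 250 → 320 → 400 → 500 → 640 → 800 → 1000 → 1250 → 1600 → 2000.

ISO 2000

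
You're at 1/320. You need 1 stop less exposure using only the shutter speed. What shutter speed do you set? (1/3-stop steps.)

1/640s

Shutter speed: 1/320 → 1/400 → 1/500 → 1/640 — 1 stop faster (darker).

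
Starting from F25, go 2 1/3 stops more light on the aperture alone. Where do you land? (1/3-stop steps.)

f/11

Aperture: f/25 → f/22 → f/20 → f/18 → f/16 → f/14 → f/13 → f/11 — 2 1/3 stops wider (brighter).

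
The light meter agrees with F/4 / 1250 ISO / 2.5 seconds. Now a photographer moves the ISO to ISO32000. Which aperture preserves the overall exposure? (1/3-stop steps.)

ISO: 1250 → 1600 → 2000 → 2500 → 3200 → 4000 → 5000 → 6400 → 8000 → 10000 → 12800 → 16000 → 20000 → 25600 → 32000 — 4 2/3 stops higher (brighter).
Need 4 2/3 stops darker from the aperture: f/4 → f/4.5 → f/5 → f/5.6 → f/6.3 → f/7.1 → f/8 → f/9 → f/10 → f/11 → f/13 → f/14 → f/16 → f/18 → f/20.

f/20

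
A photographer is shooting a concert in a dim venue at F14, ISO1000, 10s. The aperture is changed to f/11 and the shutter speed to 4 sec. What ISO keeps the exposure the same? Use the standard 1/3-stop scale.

Aperture: f/14 → f/13 → f/11 — 2/3 stop opened up (brighter).
Shutter speed: 10 → 8 → 6 → 5 → 4 — 1 1/3 stops faster (darker).
Net change so far: 2/3 stop darker. Offset with the ISO: 1000 → 1250 → 1600.

ISO 1600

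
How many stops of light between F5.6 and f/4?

f/5.6 → f/4 — count the steps: 1 stop.

1 stop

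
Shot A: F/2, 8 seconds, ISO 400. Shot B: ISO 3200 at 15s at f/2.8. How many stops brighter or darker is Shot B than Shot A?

3 stops brighter

Aperture: f/2 → f/2.8 — 1 stop narrower (darker).
Shutter speed: 8 → 15 — 1 stop slower (brighter).
ISO: 400 → 800 → 1600 → 3200 — 3 stops higher (brighter).
Net: −1 +1 +3 = +3 stops.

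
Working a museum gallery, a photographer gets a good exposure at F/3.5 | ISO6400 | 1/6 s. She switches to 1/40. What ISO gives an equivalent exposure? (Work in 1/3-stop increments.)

Shutter speed: 1/6 → 1/8 → 1/10 → 1/13 → 1/15 → 1/20 → 1/25 → 1/30 → 1/40 — 2 2/3 stops shorter (darker).
Need 2 2/3 stops brighter from the ISO: 6400 → 8000 → 10000 → 12800 → 16000 → 20000 → 25600 → 32000 → 40000.

ISO 40000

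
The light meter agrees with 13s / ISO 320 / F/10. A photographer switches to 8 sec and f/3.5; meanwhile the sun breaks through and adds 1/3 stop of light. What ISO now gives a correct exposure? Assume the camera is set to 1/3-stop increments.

Scene light: 1/3 stop brighter.
Shutter speed: 13 → 10 → 8 — 2/3 stop shorter (darker).
Aperture: f/10 → f/9 → f/8 → f/7.1 → f/6.3 → f/5.6 → f/5 → f/4.5 → f/4 → f/3.5 — 3 stops wider (brighter).
Net so far: 2 2/3 stops brighter. ISO: 320 → 250 → 200 → 160 → 125 → 100 → 80 → 64 → 50.

ISO 50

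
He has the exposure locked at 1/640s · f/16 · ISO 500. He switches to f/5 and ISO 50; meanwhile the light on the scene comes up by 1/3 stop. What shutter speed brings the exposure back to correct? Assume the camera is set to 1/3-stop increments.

Scene light: 1/3 stop brighter.
Aperture: f/16 → f/14 → f/13 → f/11 → f/10 → f/9 → f/8 → f/7.1 → f/6.3 → f/5.6 → f/5 — 3 1/3 stops larger aperture (brighter).
ISO: 500 → 400 → 320 → 250 → 200 → 160 → 125 → 100 → 80 → 64 → 50 — 3 1/3 stops lower (darker).
Net so far: 1/3 stop brighter. Shutter speed: 1/640 → 1/800.

1/800s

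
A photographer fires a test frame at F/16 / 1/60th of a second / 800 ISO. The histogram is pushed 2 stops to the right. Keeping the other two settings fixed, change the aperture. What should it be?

Overexposed by 2 stops → need 2 stops darker.
Aperture: f/16 → f/22 → f/32.

f/32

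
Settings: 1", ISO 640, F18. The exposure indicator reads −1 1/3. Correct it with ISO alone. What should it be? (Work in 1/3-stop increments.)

Underexposed by 1 1/3 stops → need 1 1/3 stops brighter.
ISO: 640 → 800 → 1000 → 1250 → 1600.

ISO 1600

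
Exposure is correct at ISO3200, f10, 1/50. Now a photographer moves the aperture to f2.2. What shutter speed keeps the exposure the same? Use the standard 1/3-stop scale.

1/1000s

Aperture: f/10 → f/9 → f/8 → f/7.1 → f/6.3 → f/5.6 → f/5 → f/4.5 → f/4 → f/3.5 → f/3.2 → f/2.8 → f/2.5 → f/2.2 — 4 1/3 stops larger aperture (brighter).
Need 4 1/3 stops darker from the shutter speed: 1/50 → 1/60 → 1/80 → 1/100 → 1/125 → 1/160 → 1/200 → 1/250 → 1/320 → 1/400 → 1/500 → 1/640 → 1/800 → 1/1000.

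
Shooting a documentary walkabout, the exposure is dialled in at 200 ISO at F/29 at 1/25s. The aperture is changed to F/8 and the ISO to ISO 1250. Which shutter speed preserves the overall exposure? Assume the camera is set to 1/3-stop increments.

1/2000s

Aperture: f/29 → f/25 → f/22 → f/20 → f/18 → f/16 → f/14 → f/13 → f/11 → f/10 → f/9 → f/8 — 3 2/3 stops larger aperture (brighter).
ISO: 200 → 250 → 320 → 400 → 500 → 640 → 800 → 1000 → 1250 — 2 2/3 stops higher (brighter).
Net change so far: 6 1/3 stops brighter. Offset with the shutter speed: 1/25 → 1/30 → 1/40 → 1/50 → 1/60 → 1/80 → 1/100 → 1/125 → 1/160 → 1/200 → 1/250 → 1/320 → 1/400 → 1/500 → 1/640 → 1/800 → 1/1000 → 1/1250 → 1/1600 → 1/2000.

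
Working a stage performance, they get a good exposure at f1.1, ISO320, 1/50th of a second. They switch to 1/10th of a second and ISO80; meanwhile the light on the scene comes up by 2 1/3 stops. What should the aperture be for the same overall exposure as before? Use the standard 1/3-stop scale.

f/2.8

Scene light: 2 1/3 stops brighter.
Shutter speed: 1/50 → 1/40 → 1/30 → 1/25 → 1/20 → 1/15 → 1/13 → 1/10 — 2 1/3 stops slower (brighter).
ISO: 320 → 250 → 200 → 160 → 125 → 100 → 80 — 2 stops dropped (darker).
Net so far: 2 2/3 stops brighter. Aperture: f/1.1 → f/1.2 → f/1.4 → f/1.6 → f/1.8 → f/2 → f/2.2 → f/2.5 → f/2.8.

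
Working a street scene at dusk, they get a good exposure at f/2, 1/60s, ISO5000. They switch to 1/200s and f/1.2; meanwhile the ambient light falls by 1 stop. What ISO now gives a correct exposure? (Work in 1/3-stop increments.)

ISO 12800

Scene light: 1 stop darker.
Shutter speed: 1/60 → 1/80 → 1/100 → 1/125 → 1/160 → 1/200 — 1 2/3 stops shorter (darker).
Aperture: f/2 → f/1.8 → f/1.6 → f/1.4 → f/1.2 — 1 1/3 stops wider (brighter).
Net so far: 1 1/3 stops darker. ISO: 5000 → 6400 → 8000 → 10000 → 12800.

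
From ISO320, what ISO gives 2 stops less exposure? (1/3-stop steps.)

ISO 80

ISO: 320 → 250 → 200 → 160 → 125 → 100 → 80 — 2 stops lower (darker).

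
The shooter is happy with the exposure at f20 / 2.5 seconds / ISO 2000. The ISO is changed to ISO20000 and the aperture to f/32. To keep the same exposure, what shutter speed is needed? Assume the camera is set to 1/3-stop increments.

ISO: 2000 → 2500 → 3200 → 4000 → 5000 → 6400 → 8000 → 10000 → 12800 → 16000 → 20000 — 3 1/3 stops higher (brighter).
Aperture: f/20 → f/22 → f/25 → f/29 → f/32 — 1 1/3 stops smaller aperture (darker).
Net change so far: 2 stops brighter. Offset with the shutter speed: 2.5 → 2 → 1.6 → 1.3 → 1 → 0.8 → 0.6.

0.6 s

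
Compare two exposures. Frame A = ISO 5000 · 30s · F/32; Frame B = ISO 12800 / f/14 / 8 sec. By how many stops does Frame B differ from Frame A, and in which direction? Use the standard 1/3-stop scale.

Aperture: f/32 → f/29 → f/25 → f/22 → f/20 → f/18 → f/16 → f/14 — 2 1/3 stops wider (brighter).
Shutter speed: 30 → 25 → 20 → 15 → 13 → 10 → 8 — 2 stops shorter (darker).
ISO: 5000 → 6400 → 8000 → 10000 → 12800 — 1 1/3 stops higher (brighter).
Net: +2 1/3 −2 +1 1/3 = +1 2/3 stops.

1 2/3 stops brighter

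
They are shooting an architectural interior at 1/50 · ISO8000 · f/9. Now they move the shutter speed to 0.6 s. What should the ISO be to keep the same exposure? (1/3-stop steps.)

ISO 250

Shutter speed: 1/50 → 1/40 → 1/30 → 1/25 → 1/20 → 1/15 → 1/13 → 1/10 → 1/8 → 1/6 → 1/5 → 1/4 → 0.3 → 0.4 → 0.5 → 0.6 — 5 stops longer (brighter).
Need 5 stops darker from the ISO: 8000 → 6400 → 5000 → 4000 → 3200 → 2500 → 2000 → 1600 → 1250 → 1000 → 800 → 640 → 500 → 400 → 320 → 250.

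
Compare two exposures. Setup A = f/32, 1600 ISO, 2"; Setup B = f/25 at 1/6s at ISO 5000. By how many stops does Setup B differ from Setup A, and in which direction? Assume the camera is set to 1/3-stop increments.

Aperture: f/32 → f/29 → f/25 — 2/3 stop opened up (brighter).
Shutter speed: 2 → 1.6 → 1.3 → 1 → 0.8 → 0.6 → 0.5 → 0.4 → 0.3 → 1/4 → 1/5 → 1/6 — 3 2/3 stops shorter (darker).
ISO: 1600 → 2000 → 2500 → 3200 → 4000 → 5000 — 1 2/3 stops higher (brighter).
Net: +2/3 −3 2/3 +1 2/3 = −1 1/3 stops.

1 1/3 stops darker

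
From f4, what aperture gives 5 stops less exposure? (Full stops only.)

f/22

Aperture: f/4 → f/5.6 → f/8 → f/11 → f/16 → f/22 — 5 stops stopped down (darker).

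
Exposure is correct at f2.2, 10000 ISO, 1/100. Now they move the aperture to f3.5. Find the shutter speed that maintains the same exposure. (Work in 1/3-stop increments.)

1/40s

Aperture: f/2.2 → f/2.5 → f/2.8 → f/3.2 → f/3.5 — 1 1/3 stops smaller aperture (darker).
Need 1 1/3 stops brighter from the shutter speed: 1/100 → 1/80 → 1/60 → 1/50 → 1/40.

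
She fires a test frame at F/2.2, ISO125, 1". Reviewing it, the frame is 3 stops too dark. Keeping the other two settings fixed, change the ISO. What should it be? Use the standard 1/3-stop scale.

ISO 1000

Underexposed by 3 stops → need 3 stops brighter.
ISO: 125 → 160 → 200 → 250 → 320 → 400 → 500 → 640 → 800 → 1000.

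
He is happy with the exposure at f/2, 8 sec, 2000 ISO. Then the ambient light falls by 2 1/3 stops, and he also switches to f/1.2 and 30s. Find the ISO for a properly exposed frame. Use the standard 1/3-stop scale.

Scene light: 2 1/3 stops darker.
Aperture: f/2 → f/1.8 → f/1.6 → f/1.4 → f/1.2 — 1 1/3 stops opened up (brighter).
Shutter speed: 8 → 10 → 13 → 15 → 20 → 25 → 30 — 2 stops slower (brighter).
Net so far: 1 stop brighter. ISO: 2000 → 1600 → 1250 → 1000.

ISO 1000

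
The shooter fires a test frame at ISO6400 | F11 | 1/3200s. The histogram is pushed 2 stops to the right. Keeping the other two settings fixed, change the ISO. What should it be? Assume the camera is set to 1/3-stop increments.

ISO 1600

Overexposed by 2 stops → need 2 stops darker.
ISO: 6400 → 5000 → 4000 → 3200 → 2500 → 2000 → 1600.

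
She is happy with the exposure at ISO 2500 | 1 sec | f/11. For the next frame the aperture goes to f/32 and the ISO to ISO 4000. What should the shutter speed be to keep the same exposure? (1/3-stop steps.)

Aperture: f/11 → f/13 → f/14 → f/16 → f/18 → f/20 → f/22 → f/25 → f/29 → f/32 — 3 stops narrower (darker).
ISO: 2500 → 3200 → 4000 — 2/3 stop higher (brighter).
Net change so far: 2 1/3 stops darker. Offset with the shutter speed: 1 → 1.3 → 1.6 → 2 → 2.5 → 3.2 → 4 → 5.

5 s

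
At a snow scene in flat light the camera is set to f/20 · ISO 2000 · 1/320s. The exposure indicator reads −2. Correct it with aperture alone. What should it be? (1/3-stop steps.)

f/10

Underexposed by 2 stops → need 2 stops brighter.
Aperture: f/20 → f/18 → f/16 → f/14 → f/13 → f/11 → f/10.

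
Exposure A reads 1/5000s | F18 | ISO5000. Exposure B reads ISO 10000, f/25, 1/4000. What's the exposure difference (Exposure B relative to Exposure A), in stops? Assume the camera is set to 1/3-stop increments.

1/3 stop brighter

Aperture: f/18 → f/20 → f/22 → f/25 — 1 stop stopped down (darker).
Shutter speed: 1/5000 → 1/4000 — 1/3 stop slower (brighter).
ISO: 5000 → 6400 → 8000 → 10000 — 1 stop higher (brighter).
Net: −1 +1/3 +1 = +1/3 stops.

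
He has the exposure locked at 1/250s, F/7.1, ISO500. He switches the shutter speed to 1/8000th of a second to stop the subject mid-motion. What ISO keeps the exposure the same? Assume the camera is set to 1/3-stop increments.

ISO 16000

Shutter speed: 1/250 → 1/320 → 1/400 → 1/500 → 1/640 → 1/800 → 1/1000 → 1/1250 → 1/1600 → 1/2000 → 1/2500 → 1/3200 → 1/4000 → 1/5000 → 1/6400 → 1/8000 — 5 stops faster (darker).
Need 5 stops brighter from the ISO: 500 → 640 → 800 → 1000 → 1250 → 1600 → 2000 → 2500 → 3200 → 4000 → 5000 → 6400 → 8000 → 10000 → 12800 → 16000.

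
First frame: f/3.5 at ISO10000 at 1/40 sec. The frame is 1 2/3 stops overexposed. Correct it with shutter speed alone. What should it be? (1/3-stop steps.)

Overexposed by 1 2/3 stops → need 1 2/3 stops darker.
Shutter speed: 1/40 → 1/50 → 1/60 → 1/80 → 1/100 → 1/125.

1/125s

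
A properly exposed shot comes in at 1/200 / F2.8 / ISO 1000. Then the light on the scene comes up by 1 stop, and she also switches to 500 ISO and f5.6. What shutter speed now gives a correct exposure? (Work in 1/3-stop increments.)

1/50s

Scene light: 1 stop brighter.
ISO: 1000 → 800 → 640 → 500 — 1 stop lower (darker).
Aperture: f/2.8 → f/3.2 → f/3.5 → f/4 → f/4.5 → f/5 → f/5.6 — 2 stops smaller aperture (darker).
Net so far: 2 stops darker. Shutter speed: 1/200 → 1/160 → 1/125 → 1/100 → 1/80 → 1/60 → 1/50.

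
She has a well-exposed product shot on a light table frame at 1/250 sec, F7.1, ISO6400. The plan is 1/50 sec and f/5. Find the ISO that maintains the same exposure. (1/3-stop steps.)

ISO 640

Shutter speed: 1/250 → 1/200 → 1/160 → 1/125 → 1/100 → 1/80 → 1/60 → 1/50 — 2 1/3 stops longer (brighter).
Aperture: f/7.1 → f/6.3 → f/5.6 → f/5 — 1 stop larger aperture (brighter).
Net change so far: 3 1/3 stops brighter. Offset with the ISO: 6400 → 5000 → 4000 → 3200 → 2500 → 2000 → 1600 → 1250 → 1000 → 800 → 640.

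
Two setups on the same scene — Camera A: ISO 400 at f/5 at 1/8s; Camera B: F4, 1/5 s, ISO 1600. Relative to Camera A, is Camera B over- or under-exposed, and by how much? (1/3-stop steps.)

3 1/3 stops brighter

Aperture: f/5 → f/4.5 → f/4 — 2/3 stop opened up (brighter).
Shutter speed: 1/8 → 1/6 → 1/5 — 2/3 stop slower (brighter).
ISO: 400 → 500 → 640 → 800 → 1000 → 1250 → 1600 — 2 stops raised (brighter).
Net: +2/3 +2/3 +2 = +3 1/3 stops.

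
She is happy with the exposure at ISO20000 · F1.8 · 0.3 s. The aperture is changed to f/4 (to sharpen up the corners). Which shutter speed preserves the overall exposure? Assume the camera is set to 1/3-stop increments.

Aperture: f/1.8 → f/2 → f/2.2 → f/2.5 → f/2.8 → f/3.2 → f/3.5 → f/4 — 2 1/3 stops stopped down (darker).
Need 2 1/3 stops brighter from the shutter speed: 0.3 → 0.4 → 0.5 → 0.6 → 0.8 → 1 → 1.3 → 1.6.

1.6 s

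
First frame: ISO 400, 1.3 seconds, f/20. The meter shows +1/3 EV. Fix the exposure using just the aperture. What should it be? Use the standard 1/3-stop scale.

f/22

Overexposed by 1/3 stop → need 1/3 stop darker.
Aperture: f/20 → f/22.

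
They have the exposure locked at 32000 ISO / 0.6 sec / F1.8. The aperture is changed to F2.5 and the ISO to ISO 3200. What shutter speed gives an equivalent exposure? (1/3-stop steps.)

Aperture: f/1.8 → f/2 → f/2.2 → f/2.5 — 1 stop narrower (darker).
ISO: 32000 → 25600 → 20000 → 16000 → 12800 → 10000 → 8000 → 6400 → 5000 → 4000 → 3200 — 3 1/3 stops dropped (darker).
Net change so far: 4 1/3 stops darker. Offset with the shutter speed: 0.6 → 0.8 → 1 → 1.3 → 1.6 → 2 → 2.5 → 3.2 → 4 → 5 → 6 → 8 → 10 → 13.

13 s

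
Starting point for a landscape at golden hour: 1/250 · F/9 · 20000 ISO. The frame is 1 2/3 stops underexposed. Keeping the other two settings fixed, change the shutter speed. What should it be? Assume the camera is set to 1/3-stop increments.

1/80s

Underexposed by 1 2/3 stops → need 1 2/3 stops brighter.
Shutter speed: 1/250 → 1/200 → 1/160 → 1/125 → 1/100 → 1/80.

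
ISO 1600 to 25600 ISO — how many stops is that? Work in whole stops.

1600 → 3200 → 6400 → 12800 → 25600 — count the steps: 4 stops.

4 stops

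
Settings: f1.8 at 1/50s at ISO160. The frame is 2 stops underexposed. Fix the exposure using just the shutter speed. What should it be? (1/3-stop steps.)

Underexposed by 2 stops → need 2 stops brighter.
Shutter speed: 1/50 → 1/40 → 1/30 → 1/25 → 1/20 → 1/15 → 1/13.

1/13s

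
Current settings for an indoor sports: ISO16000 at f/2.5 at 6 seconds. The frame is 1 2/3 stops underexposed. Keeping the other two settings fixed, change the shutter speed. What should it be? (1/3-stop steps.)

20 s

Underexposed by 1 2/3 stops → need 1 2/3 stops brighter.
Shutter speed: 6 → 8 → 10 → 13 → 15 → 20.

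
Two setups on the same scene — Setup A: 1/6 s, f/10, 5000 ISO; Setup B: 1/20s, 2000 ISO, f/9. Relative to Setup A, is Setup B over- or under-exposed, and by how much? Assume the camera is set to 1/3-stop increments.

2 2/3 stops darker

Aperture: f/10 → f/9 — 1/3 stop wider (brighter).
Shutter speed: 1/6 → 1/8 → 1/10 → 1/13 → 1/15 → 1/20 — 1 2/3 stops shorter (darker).
ISO: 5000 → 4000 → 3200 → 2500 → 2000 — 1 1/3 stops dropped (darker).
Net: +1/3 −1 2/3 −1 1/3 = −2 2/3 stops.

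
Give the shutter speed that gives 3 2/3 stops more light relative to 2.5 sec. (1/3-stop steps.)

30 s

Shutter speed: 2.5 → 3.2 → 4 → 5 → 6 → 8 → 10 → 13 → 15 → 20 → 25 → 30 — 3 2/3 stops longer (brighter).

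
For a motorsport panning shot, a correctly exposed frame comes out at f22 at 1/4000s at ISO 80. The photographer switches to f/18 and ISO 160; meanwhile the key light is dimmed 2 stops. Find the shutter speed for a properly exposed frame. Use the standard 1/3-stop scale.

Scene light: 2 stops darker.
Aperture: f/22 → f/20 → f/18 — 2/3 stop larger aperture (brighter).
ISO: 80 → 100 → 125 → 160 — 1 stop higher (brighter).
Net so far: 1/3 stop darker. Shutter speed: 1/4000 → 1/3200.

1/3200s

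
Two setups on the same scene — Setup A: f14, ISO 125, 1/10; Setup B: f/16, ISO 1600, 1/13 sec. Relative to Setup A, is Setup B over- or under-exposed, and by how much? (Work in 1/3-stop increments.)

Aperture: f/14 → f/16 — 1/3 stop smaller aperture (darker).
Shutter speed: 1/10 → 1/13 — 1/3 stop shorter (darker).
ISO: 125 → 160 → 200 → 250 → 320 → 400 → 500 → 640 → 800 → 1000 → 1250 → 1600 — 3 2/3 stops raised (brighter).
Net: −1/3 −1/3 +3 2/3 = +3 stops.

3 stops brighter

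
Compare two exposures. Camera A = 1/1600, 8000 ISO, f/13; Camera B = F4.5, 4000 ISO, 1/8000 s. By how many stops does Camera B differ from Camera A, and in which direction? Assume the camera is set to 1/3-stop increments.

Aperture: f/13 → f/11 → f/10 → f/9 → f/8 → f/7.1 → f/6.3 → f/5.6 → f/5 → f/4.5 — 3 stops opened up (brighter).
Shutter speed: 1/1600 → 1/2000 → 1/2500 → 1/3200 → 1/4000 → 1/5000 → 1/6400 → 1/8000 — 2 1/3 stops faster (darker).
ISO: 8000 → 6400 → 5000 → 4000 — 1 stop dropped (darker).
Net: +3 −2 1/3 −1 = −1/3 stops.

1/3 stop darker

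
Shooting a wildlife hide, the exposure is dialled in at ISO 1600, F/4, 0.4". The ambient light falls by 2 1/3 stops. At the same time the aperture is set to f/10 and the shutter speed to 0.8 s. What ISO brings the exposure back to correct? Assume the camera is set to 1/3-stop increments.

Scene light: 2 1/3 stops darker.
Aperture: f/4 → f/4.5 → f/5 → f/5.6 → f/6.3 → f/7.1 → f/8 → f/9 → f/10 — 2 2/3 stops smaller aperture (darker).
Shutter speed: 0.4 → 0.5 → 0.6 → 0.8 — 1 stop longer (brighter).
Net so far: 4 stops darker. ISO: 1600 → 2000 → 2500 → 3200 → 4000 → 5000 → 6400 → 8000 → 10000 → 12800 → 16000 → 20000 → 25600.

ISO 25600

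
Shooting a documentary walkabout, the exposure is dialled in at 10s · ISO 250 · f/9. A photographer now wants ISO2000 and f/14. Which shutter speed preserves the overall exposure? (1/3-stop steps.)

3.2 s

ISO: 250 → 320 → 400 → 500 → 640 → 800 → 1000 → 1250 → 1600 → 2000 — 3 stops raised (brighter).
Aperture: f/9 → f/10 → f/11 → f/13 → f/14 — 1 1/3 stops smaller aperture (darker).
Net change so far: 1 2/3 stops brighter. Offset with the shutter speed: 10 → 8 → 6 → 5 → 4 → 3.2.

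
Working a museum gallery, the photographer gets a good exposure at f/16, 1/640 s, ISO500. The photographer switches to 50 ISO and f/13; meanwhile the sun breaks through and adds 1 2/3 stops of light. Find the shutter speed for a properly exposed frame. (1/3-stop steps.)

Scene light: 1 2/3 stops brighter.
ISO: 500 → 400 → 320 → 250 → 200 → 160 → 125 → 100 → 80 → 64 → 50 — 3 1/3 stops lower (darker).
Aperture: f/16 → f/14 → f/13 — 2/3 stop larger aperture (brighter).
Net so far: 1 stop darker. Shutter speed: 1/640 → 1/500 → 1/400 → 1/320.

1/320s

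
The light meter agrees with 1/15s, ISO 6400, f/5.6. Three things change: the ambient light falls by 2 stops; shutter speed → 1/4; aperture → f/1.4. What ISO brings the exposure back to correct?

Scene light: 2 stops darker.
Shutter speed: 1/15 → 1/8 → 1/4 — 2 stops slower (brighter).
Aperture: f/5.6 → f/4 → f/2.8 → f/2 → f/1.4 — 4 stops opened up (brighter).
Net so far: 4 stops brighter. ISO: 6400 → 3200 → 1600 → 800 → 400.

ISO 400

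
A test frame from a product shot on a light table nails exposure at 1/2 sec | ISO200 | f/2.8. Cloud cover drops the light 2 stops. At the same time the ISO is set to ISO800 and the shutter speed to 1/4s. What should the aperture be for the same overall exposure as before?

f/2

Scene light: 2 stops darker.
ISO: 200 → 400 → 800 — 2 stops higher (brighter).
Shutter speed: 1/2 → 1/4 — 1 stop faster (darker).
Net so far: 1 stop darker. Aperture: f/2.8 → f/2.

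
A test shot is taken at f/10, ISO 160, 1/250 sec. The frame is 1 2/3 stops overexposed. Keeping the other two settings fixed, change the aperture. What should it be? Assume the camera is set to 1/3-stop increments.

Overexposed by 1 2/3 stops → need 1 2/3 stops darker.
Aperture: f/10 → f/11 → f/13 → f/14 → f/16 → f/18.

f/18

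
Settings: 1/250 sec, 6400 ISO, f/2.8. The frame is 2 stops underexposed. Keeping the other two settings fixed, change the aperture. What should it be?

Underexposed by 2 stops → need 2 stops brighter.
Aperture: f/2.8 → f/2 → f/1.4.

f/1.4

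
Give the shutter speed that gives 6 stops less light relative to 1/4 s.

1/250s

Shutter speed: 1/4 → 1/8 → 1/15 → 1/30 → 1/60 → 1/125 → 1/250 — 6 stops shorter (darker).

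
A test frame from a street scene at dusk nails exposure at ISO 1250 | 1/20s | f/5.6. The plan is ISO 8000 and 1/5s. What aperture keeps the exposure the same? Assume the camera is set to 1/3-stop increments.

f/29

ISO: 1250 → 1600 → 2000 → 2500 → 3200 → 4000 → 5000 → 6400 → 8000 — 2 2/3 stops higher (brighter).
Shutter speed: 1/20 → 1/15 → 1/13 → 1/10 → 1/8 → 1/6 → 1/5 — 2 stops longer (brighter).
Net change so far: 4 2/3 stops brighter. Offset with the aperture: f/5.6 → f/6.3 → f/7.1 → f/8 → f/9 → f/10 → f/11 → f/13 → f/14 → f/16 → f/18 → f/20 → f/22 → f/25 → f/29.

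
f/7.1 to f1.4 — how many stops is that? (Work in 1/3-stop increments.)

f/7.1 → f/6.3 → f/5.6 → f/5 → f/4.5 → f/4 → f/3.5 → f/3.2 → f/2.8 → f/2.5 → f/2.2 → f/2 → f/1.8 → f/1.6 → f/1.4 — count the steps: 14 third-stops = 4 2/3 stops.

4 2/3 stops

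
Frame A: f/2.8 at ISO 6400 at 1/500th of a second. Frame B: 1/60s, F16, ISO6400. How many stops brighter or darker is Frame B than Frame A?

2 stops darker

Aperture: f/2.8 → f/4 → f/5.6 → f/8 → f/11 → f/16 — 5 stops stopped down (darker).
Shutter speed: 1/500 → 1/250 → 1/125 → 1/60 — 3 stops longer (brighter).
ISO: unchanged.
Net: −5 +3 = −2 stops.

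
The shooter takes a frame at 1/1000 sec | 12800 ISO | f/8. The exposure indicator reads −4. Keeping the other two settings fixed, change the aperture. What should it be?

Underexposed by 4 stops → need 4 stops brighter.
Aperture: f/8 → f/5.6 → f/4 → f/2.8 → f/2.

f/2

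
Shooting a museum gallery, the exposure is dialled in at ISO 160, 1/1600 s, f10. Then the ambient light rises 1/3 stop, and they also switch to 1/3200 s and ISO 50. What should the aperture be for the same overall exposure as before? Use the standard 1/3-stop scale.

Scene light: 1/3 stop brighter.
Shutter speed: 1/1600 → 1/2000 → 1/2500 → 1/3200 — 1 stop faster (darker).
ISO: 160 → 125 → 100 → 80 → 64 → 50 — 1 2/3 stops dropped (darker).
Net so far: 2 1/3 stops darker. Aperture: f/10 → f/9 → f/8 → f/7.1 → f/6.3 → f/5.6 → f/5 → f/4.5.

f/4.5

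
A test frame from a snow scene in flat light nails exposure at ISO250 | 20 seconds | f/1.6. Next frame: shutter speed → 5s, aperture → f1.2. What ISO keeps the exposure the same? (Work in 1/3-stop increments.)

ISO 640

Shutter speed: 20 → 15 → 13 → 10 → 8 → 6 → 5 — 2 stops faster (darker).
Aperture: f/1.6 → f/1.4 → f/1.2 — 2/3 stop opened up (brighter).
Net change so far: 1 1/3 stops darker. Offset with the ISO: 250 → 320 → 400 → 500 → 640.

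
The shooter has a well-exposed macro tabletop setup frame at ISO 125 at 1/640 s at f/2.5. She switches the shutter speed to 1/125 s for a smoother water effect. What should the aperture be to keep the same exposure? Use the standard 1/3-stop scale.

Shutter speed: 1/640 → 1/500 → 1/400 → 1/320 → 1/250 → 1/200 → 1/160 → 1/125 — 2 1/3 stops longer (brighter).
Need 2 1/3 stops darker from the aperture: f/2.5 → f/2.8 → f/3.2 → f/3.5 → f/4 → f/4.5 → f/5 → f/5.6.

f/5.6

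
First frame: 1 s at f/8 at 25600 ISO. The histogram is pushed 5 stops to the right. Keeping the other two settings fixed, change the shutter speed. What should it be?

Overexposed by 5 stops → need 5 stops darker.
Shutter speed: 1 → 1/2 → 1/4 → 1/8 → 1/15 → 1/30.

1/30s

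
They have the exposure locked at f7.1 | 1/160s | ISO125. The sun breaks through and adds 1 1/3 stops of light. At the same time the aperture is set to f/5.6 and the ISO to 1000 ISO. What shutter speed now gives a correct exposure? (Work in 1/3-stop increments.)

1/5000s

Scene light: 1 1/3 stops brighter.
Aperture: f/7.1 → f/6.3 → f/5.6 — 2/3 stop wider (brighter).
ISO: 125 → 160 → 200 → 250 → 320 → 400 → 500 → 640 → 800 → 1000 — 3 stops raised (brighter).
Net so far: 5 stops brighter. Shutter speed: 1/160 → 1/200 → 1/250 → 1/320 → 1/400 → 1/500 → 1/640 → 1/800 → 1/1000 → 1/1250 → 1/1600 → 1/2000 → 1/2500 → 1/3200 → 1/4000 → 1/5000.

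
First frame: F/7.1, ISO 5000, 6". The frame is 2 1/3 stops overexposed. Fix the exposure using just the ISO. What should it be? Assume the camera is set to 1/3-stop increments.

Overexposed by 2 1/3 stops → need 2 1/3 stops darker.
ISO: 5000 → 4000 → 3200 → 2500 → 2000 → 1600 → 1250 → 1000.

ISO 1000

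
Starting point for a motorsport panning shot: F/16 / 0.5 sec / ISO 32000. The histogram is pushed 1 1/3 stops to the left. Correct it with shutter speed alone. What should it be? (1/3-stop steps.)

Underexposed by 1 1/3 stops → need 1 1/3 stops brighter.
Shutter speed: 0.5 → 0.6 → 0.8 → 1 → 1.3.

1.3 s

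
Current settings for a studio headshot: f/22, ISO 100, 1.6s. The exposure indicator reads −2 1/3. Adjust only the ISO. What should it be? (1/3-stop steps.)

Underexposed by 2 1/3 stops → need 2 1/3 stops brighter.
ISO: 100 → 125 → 160 → 200 → 250 → 320 → 400 → 500.

ISO 500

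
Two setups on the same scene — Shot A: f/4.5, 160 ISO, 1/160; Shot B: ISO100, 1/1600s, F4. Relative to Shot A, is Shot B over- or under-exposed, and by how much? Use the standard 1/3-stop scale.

3 2/3 stops darker

Aperture: f/4.5 → f/4 — 1/3 stop opened up (brighter).
Shutter speed: 1/160 → 1/200 → 1/250 → 1/320 → 1/400 → 1/500 → 1/640 → 1/800 → 1/1000 → 1/1250 → 1/1600 — 3 1/3 stops shorter (darker).
ISO: 160 → 125 → 100 — 2/3 stop dropped (darker).
Net: +1/3 −3 1/3 −2/3 = −3 2/3 stops.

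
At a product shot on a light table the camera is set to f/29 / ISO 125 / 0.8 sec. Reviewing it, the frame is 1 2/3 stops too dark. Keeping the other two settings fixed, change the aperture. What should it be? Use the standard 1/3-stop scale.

f/16

Underexposed by 1 2/3 stops → need 1 2/3 stops brighter.
Aperture: f/29 → f/25 → f/22 → f/20 → f/18 → f/16.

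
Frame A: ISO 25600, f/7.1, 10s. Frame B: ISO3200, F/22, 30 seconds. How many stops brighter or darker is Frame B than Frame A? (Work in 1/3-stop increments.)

Aperture: f/7.1 → f/8 → f/9 → f/10 → f/11 → f/13 → f/14 → f/16 → f/18 → f/20 → f/22 — 3 1/3 stops stopped down (darker).
Shutter speed: 10 → 13 → 15 → 20 → 25 → 30 — 1 2/3 stops longer (brighter).
ISO: 25600 → 20000 → 16000 → 12800 → 10000 → 8000 → 6400 → 5000 → 4000 → 3200 — 3 stops dropped (darker).
Net: −3 1/3 +1 2/3 −3 = −4 2/3 stops.

4 2/3 stops darker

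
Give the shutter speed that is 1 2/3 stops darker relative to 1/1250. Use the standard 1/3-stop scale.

Shutter speed: 1/1250 → 1/1600 → 1/2000 → 1/2500 → 1/3200 → 1/4000 — 1 2/3 stops shorter (darker).

1/4000s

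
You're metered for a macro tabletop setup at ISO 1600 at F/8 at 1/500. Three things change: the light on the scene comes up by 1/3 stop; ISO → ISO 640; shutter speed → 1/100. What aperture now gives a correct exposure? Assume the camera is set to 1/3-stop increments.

Scene light: 1/3 stop brighter.
ISO: 1600 → 1250 → 1000 → 800 → 640 — 1 1/3 stops dropped (darker).
Shutter speed: 1/500 → 1/400 → 1/320 → 1/250 → 1/200 → 1/160 → 1/125 → 1/100 — 2 1/3 stops slower (brighter).
Net so far: 1 1/3 stops brighter. Aperture: f/8 → f/9 → f/10 → f/11 → f/13.

f/13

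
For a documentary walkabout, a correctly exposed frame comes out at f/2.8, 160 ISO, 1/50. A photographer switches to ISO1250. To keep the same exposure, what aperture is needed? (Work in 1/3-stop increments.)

f/8

ISO: 160 → 200 → 250 → 320 → 400 → 500 → 640 → 800 → 1000 → 1250 — 3 stops higher (brighter).
Need 3 stops darker from the aperture: f/2.8 → f/3.2 → f/3.5 → f/4 → f/4.5 → f/5 → f/5.6 → f/6.3 → f/7.1 → f/8.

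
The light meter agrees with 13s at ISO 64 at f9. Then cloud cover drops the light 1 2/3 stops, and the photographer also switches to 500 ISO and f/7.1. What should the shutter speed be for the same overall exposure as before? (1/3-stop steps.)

3.2 s

Scene light: 1 2/3 stops darker.
ISO: 64 → 80 → 100 → 125 → 160 → 200 → 250 → 320 → 400 → 500 — 3 stops higher (brighter).
Aperture: f/9 → f/8 → f/7.1 — 2/3 stop opened up (brighter).
Net so far: 2 stops brighter. Shutter speed: 13 → 10 → 8 → 6 → 5 → 4 → 3.2.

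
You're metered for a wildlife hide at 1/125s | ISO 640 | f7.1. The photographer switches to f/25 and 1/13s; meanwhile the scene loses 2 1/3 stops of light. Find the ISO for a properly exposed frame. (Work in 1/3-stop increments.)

Scene light: 2 1/3 stops darker.
Aperture: f/7.1 → f/8 → f/9 → f/10 → f/11 → f/13 → f/14 → f/16 → f/18 → f/20 → f/22 → f/25 — 3 2/3 stops smaller aperture (darker).
Shutter speed: 1/125 → 1/100 → 1/80 → 1/60 → 1/50 → 1/40 → 1/30 → 1/25 → 1/20 → 1/15 → 1/13 — 3 1/3 stops longer (brighter).
Net so far: 2 2/3 stops darker. ISO: 640 → 800 → 1000 → 1250 → 1600 → 2000 → 2500 → 3200 → 4000.

ISO 4000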